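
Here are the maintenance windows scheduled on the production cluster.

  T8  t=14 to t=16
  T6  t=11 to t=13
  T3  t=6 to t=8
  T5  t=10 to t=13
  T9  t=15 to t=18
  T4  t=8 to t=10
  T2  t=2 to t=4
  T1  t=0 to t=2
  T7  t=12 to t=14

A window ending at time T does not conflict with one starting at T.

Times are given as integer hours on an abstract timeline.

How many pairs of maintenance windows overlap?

4

Sorted by start: T1, T2, T3, T4, T5, T6, T7, T8, T9.
T2 starts exactly when T1 ends (back-to-back, no overlap) — done with T1.
T3 starts after T2 ends — done with T2.
T4 starts exactly when T3 ends (back-to-back, no overlap) — done with T3.
T5 starts exactly when T4 ends (back-to-back, no overlap) — done with T4.
T6 starts before T5 ends → T5 and T6 overlap.
T7 starts before T5 ends → T5 and T7 overlap.
T8 starts after T5 ends — done with T5.
T7 starts before T6 ends → T6 and T7 overlap.
T8 starts after T6 ends — done with T6.
T8 starts exactly when T7 ends (back-to-back, no overlap) — done with T7.
T9 starts before T8 ends → T8 and T9 overlap.
Overlapping pairs: T5 & T6, T5 & T7, T6 & T7, T8 & T9 — 4 in total.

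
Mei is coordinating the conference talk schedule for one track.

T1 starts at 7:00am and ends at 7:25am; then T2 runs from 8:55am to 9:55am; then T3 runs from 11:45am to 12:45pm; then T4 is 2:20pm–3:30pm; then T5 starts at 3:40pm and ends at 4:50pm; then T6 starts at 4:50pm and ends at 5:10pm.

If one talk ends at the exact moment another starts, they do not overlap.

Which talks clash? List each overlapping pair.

Sorted by start: T1, T2, T3, T4, T5, T6.
T2 starts after T1 ends, so T1 has no further overlaps.
T3 starts after T2 ends, so T2 has no further overlaps.
T4 starts after T3 ends, so T3 has no further overlaps.
T5 starts after T4 ends, so T4 has no further overlaps.
T6 starts exactly when T5 ends (back-to-back, no overlap).

none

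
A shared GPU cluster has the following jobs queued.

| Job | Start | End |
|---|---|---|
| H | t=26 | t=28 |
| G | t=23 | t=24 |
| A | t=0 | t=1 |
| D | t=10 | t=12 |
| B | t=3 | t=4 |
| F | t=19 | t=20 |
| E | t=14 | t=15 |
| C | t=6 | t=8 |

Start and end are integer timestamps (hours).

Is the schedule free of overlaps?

Yes

Sorted by start: A, B, C, D, E, F, G, H.
B starts after A ends — done with A.
C starts after B ends — done with B.
D starts after C ends — done with C.
E starts after D ends — done with D.
F starts after E ends — done with E.
G starts after F ends — done with F.
H starts after G ends.
Every pair is clear; the schedule has no overlaps.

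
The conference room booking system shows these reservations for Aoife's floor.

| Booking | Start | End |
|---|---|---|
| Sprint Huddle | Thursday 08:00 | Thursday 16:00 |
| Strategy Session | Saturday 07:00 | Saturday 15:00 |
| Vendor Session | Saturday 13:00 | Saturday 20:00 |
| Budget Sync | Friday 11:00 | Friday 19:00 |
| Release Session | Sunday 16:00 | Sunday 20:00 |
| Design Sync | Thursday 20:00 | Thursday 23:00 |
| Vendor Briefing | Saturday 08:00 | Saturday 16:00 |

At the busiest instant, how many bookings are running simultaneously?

Sweep the timeline, counting +1 at each start and −1 at each end (ends before starts at a tie):
Thursday 08:00 start Sprint Huddle → 1
Thursday 16:00 end Sprint Huddle → 0
Thursday 20:00 start Design Sync → 1
Thursday 23:00 end Design Sync → 0
Friday 11:00 start Budget Sync → 1
Friday 19:00 end Budget Sync → 0
Saturday 07:00 start Strategy Session → 1
Saturday 08:00 start Vendor Briefing → 2
Saturday 13:00 start Vendor Session → 3
Saturday 15:00 end Strategy Session → 2
Saturday 16:00 end Vendor Briefing → 1
Saturday 20:00 end Vendor Session → 0
Sunday 16:00 start Release Session → 1
Sunday 20:00 end Release Session → 0
Peak is 3, at Saturday 13:00 (Strategy Session, Vendor Briefing, Vendor Session).

3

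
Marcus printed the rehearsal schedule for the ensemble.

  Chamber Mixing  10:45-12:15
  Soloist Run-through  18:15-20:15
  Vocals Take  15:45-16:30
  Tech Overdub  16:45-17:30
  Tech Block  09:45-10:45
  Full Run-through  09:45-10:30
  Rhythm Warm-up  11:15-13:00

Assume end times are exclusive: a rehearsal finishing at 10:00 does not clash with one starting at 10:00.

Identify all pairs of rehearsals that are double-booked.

Chamber Mixing & Rhythm Warm-up, Full Run-through & Tech Block

Sorted by start: Full Run-through, Tech Block, Chamber Mixing, Rhythm Warm-up, Vocals Take, Tech Overdub, Soloist Run-through.
Tech Block starts before Full Run-through ends → Full Run-through and Tech Block overlap.
Chamber Mixing starts after Full Run-through ends, so Full Run-through has no further overlaps.
Chamber Mixing starts exactly when Tech Block ends (back-to-back, no overlap), so Tech Block has no further overlaps.
Rhythm Warm-up starts before Chamber Mixing ends → Chamber Mixing and Rhythm Warm-up overlap.
Vocals Take starts after Chamber Mixing ends, so Chamber Mixing has no further overlaps.
Vocals Take starts after Rhythm Warm-up ends, so Rhythm Warm-up has no further overlaps.
Tech Overdub starts after Vocals Take ends, so Vocals Take has no further overlaps.
Soloist Run-through starts after Tech Overdub ends.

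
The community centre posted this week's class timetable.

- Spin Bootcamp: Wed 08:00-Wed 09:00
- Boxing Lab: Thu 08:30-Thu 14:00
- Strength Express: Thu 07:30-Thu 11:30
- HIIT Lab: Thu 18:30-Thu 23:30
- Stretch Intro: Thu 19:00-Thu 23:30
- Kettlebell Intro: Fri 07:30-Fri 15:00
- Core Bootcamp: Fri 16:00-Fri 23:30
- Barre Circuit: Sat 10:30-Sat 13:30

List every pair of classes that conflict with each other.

Sorted by start: Spin Bootcamp, Strength Express, Boxing Lab, HIIT Lab, Stretch Intro, Kettlebell Intro, Core Bootcamp, Barre Circuit.
Strength Express starts after Spin Bootcamp ends, so Spin Bootcamp has no further overlaps.
Boxing Lab starts before Strength Express ends → Strength Express and Boxing Lab overlap.
HIIT Lab starts after Strength Express ends, so Strength Express has no further overlaps.
HIIT Lab starts after Boxing Lab ends, so Boxing Lab has no further overlaps.
Stretch Intro starts before HIIT Lab ends → HIIT Lab and Stretch Intro overlap.
Kettlebell Intro starts after HIIT Lab ends, so HIIT Lab has no further overlaps.
Kettlebell Intro starts after Stretch Intro ends, so Stretch Intro has no further overlaps.
Core Bootcamp starts after Kettlebell Intro ends, so Kettlebell Intro has no further overlaps.
Barre Circuit starts after Core Bootcamp ends.

Boxing Lab & Strength Express, HIIT Lab & Stretch Intro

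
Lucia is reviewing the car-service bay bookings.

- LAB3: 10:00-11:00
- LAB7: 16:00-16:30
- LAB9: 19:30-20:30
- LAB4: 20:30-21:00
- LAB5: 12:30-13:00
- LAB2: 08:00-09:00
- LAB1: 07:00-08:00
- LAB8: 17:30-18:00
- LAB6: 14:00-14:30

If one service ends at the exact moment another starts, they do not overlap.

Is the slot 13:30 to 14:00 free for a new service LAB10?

Yes — the slot is free

LAB1: ends 08:00 at or before LAB10 starts 13:30 → clear.
LAB2: ends 09:00 at or before LAB10 starts 13:30 → clear.
LAB3: ends 11:00 at or before LAB10 starts 13:30 → clear.
LAB5: ends 13:00 at or before LAB10 starts 13:30 → clear.
LAB6: starts 14:00 at or after LAB10 ends 14:00 → clear.
LAB7: starts 16:00 at or after LAB10 ends 14:00 → clear.
LAB8: starts 17:30 at or after LAB10 ends 14:00 → clear.
LAB9: starts 19:30 at or after LAB10 ends 14:00 → clear.
LAB4: starts 20:30 at or after LAB10 ends 14:00 → clear.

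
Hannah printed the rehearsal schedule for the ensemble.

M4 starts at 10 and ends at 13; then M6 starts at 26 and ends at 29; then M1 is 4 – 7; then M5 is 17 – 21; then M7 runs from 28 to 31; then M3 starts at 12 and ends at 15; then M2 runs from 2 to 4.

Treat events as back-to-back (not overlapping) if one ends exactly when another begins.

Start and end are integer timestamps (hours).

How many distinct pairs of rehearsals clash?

Check each pair: they overlap iff neither finishes before the other starts.
Sorted by start: M2, M1, M4, M3, M5, M6, M7.
M1 starts exactly when M2 ends (back-to-back, no overlap), so M2 has no further overlaps.
M4 starts after M1 ends, so M1 has no further overlaps.
M3 starts before M4 ends → M4 and M3 overlap.
M5 starts after M4 ends, so M4 has no further overlaps.
M5 starts after M3 ends, so M3 has no further overlaps.
M6 starts after M5 ends, so M5 has no further overlaps.
M7 starts before M6 ends → M6 and M7 overlap.
Overlapping pairs: M3 & M4, M6 & M7 — 2 in total.

2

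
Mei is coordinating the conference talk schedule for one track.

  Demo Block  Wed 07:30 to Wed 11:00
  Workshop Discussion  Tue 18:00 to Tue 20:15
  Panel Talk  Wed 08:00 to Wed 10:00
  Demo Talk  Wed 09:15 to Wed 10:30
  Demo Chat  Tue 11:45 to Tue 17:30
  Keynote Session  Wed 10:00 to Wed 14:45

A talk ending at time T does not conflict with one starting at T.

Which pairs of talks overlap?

Demo Block & Demo Talk, Demo Block & Keynote Session, Demo Block & Panel Talk, Demo Talk & Keynote Session, Demo Talk & Panel Talk

Sorted by start: Demo Chat, Workshop Discussion, Demo Block, Panel Talk, Demo Talk, Keynote Session.
Workshop Discussion starts after Demo Chat ends; Demo Chat is clear from here.
Demo Block starts after Workshop Discussion ends; Workshop Discussion is clear from here.
Panel Talk starts before Demo Block ends → Demo Block and Panel Talk overlap.
Demo Talk starts before Demo Block ends → Demo Block and Demo Talk overlap.
Keynote Session starts before Demo Block ends → Demo Block and Keynote Session overlap.
Demo Talk starts before Panel Talk ends → Panel Talk and Demo Talk overlap.
Keynote Session starts exactly when Panel Talk ends (back-to-back, no overlap).
Keynote Session starts before Demo Talk ends → Demo Talk and Keynote Session overlap.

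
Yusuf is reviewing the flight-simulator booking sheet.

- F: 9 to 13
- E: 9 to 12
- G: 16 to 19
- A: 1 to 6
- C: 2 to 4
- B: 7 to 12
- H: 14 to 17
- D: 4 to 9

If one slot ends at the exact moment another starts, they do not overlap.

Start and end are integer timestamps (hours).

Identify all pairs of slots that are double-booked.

A & C, A & D, B & D, B & E, B & F, E & F, G & H

Sorted by start: A, C, D, B, E, F, H, G.
C starts before A ends → A and C overlap.
D starts before A ends → A and D overlap.
B starts after A ends — done with A.
D starts exactly when C ends (back-to-back, no overlap) — done with C.
B starts before D ends → D and B overlap.
E starts exactly when D ends (back-to-back, no overlap) — done with D.
E starts before B ends → B and E overlap.
F starts before B ends → B and F overlap.
H starts after B ends — done with B.
F starts before E ends → E and F overlap.
H starts after E ends — done with E.
H starts after F ends — done with F.
G starts before H ends → H and G overlap.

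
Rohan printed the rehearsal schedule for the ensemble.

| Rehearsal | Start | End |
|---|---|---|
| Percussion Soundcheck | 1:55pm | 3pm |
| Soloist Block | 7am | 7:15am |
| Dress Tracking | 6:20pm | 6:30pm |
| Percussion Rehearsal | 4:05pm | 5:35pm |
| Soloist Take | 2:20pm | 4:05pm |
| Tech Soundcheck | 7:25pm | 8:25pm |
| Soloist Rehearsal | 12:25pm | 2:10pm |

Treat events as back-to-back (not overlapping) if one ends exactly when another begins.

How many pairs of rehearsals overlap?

2

Check each pair: they overlap iff neither finishes before the other starts.
Sorted by start: Soloist Block, Soloist Rehearsal, Percussion Soundcheck, Soloist Take, Percussion Rehearsal, Dress Tracking, Tech Soundcheck.
Soloist Rehearsal starts after Soloist Block ends, so nothing later overlaps Soloist Block either.
Percussion Soundcheck starts before Soloist Rehearsal ends → Soloist Rehearsal and Percussion Soundcheck overlap.
Soloist Take starts after Soloist Rehearsal ends, so nothing later overlaps Soloist Rehearsal either.
Soloist Take starts before Percussion Soundcheck ends → Percussion Soundcheck and Soloist Take overlap.
Percussion Rehearsal starts after Percussion Soundcheck ends, so nothing later overlaps Percussion Soundcheck either.
Percussion Rehearsal starts exactly when Soloist Take ends (back-to-back, no overlap), so nothing later overlaps Soloist Take either.
Dress Tracking starts after Percussion Rehearsal ends, so nothing later overlaps Percussion Rehearsal either.
Tech Soundcheck starts after Dress Tracking ends.
Overlapping pairs: Percussion Soundcheck & Soloist Rehearsal, Percussion Soundcheck & Soloist Take — 2 in total.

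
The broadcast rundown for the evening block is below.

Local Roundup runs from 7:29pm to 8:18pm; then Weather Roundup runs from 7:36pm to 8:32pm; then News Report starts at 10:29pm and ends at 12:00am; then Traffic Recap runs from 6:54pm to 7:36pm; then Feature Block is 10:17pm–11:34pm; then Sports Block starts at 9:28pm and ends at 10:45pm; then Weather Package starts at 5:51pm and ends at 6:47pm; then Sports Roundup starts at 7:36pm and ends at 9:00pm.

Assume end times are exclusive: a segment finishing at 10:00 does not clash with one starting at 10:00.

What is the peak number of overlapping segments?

3

Walk through starts and ends in time order (an end at T is processed before a start at T):
5:51pm start Weather Package → 1
6:47pm end Weather Package → 0
6:54pm start Traffic Recap → 1
7:29pm start Local Roundup → 2
7:36pm end Traffic Recap → 1
7:36pm start Sports Roundup → 2
7:36pm start Weather Roundup → 3
8:18pm end Local Roundup → 2
8:32pm end Weather Roundup → 1
9:00pm end Sports Roundup → 0
9:28pm start Sports Block → 1
10:17pm start Feature Block → 2
10:29pm start News Report → 3
10:45pm end Sports Block → 2
11:34pm end Feature Block → 1
12:00am end News Report → 0
Peak is 3, at 7:36pm (Local Roundup, Sports Roundup, Weather Roundup).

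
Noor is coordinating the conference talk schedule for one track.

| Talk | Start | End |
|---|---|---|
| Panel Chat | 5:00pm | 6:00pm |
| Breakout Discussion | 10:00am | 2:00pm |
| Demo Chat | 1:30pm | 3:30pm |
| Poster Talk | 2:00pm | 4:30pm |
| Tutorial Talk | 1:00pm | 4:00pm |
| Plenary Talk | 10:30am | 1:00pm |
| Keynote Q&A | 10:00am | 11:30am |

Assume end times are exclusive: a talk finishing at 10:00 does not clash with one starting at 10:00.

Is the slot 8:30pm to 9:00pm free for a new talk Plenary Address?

Yes — the slot is free

Breakout Discussion: ends 2:00pm at or before Plenary Address starts 8:30pm → clear.
Keynote Q&A: ends 11:30am at or before Plenary Address starts 8:30pm → clear.
Plenary Talk: ends 1:00pm at or before Plenary Address starts 8:30pm → clear.
Tutorial Talk: ends 4:00pm at or before Plenary Address starts 8:30pm → clear.
Demo Chat: ends 3:30pm at or before Plenary Address starts 8:30pm → clear.
Poster Talk: ends 4:30pm at or before Plenary Address starts 8:30pm → clear.
Panel Chat: ends 6:00pm at or before Plenary Address starts 8:30pm → clear.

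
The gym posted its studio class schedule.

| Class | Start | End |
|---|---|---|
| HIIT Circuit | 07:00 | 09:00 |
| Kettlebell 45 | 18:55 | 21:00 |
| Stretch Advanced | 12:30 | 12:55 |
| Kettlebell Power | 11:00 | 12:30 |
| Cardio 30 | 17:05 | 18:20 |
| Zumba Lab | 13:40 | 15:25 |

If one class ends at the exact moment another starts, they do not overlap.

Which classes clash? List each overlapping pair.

Sorted by start: HIIT Circuit, Kettlebell Power, Stretch Advanced, Zumba Lab, Cardio 30, Kettlebell 45.
Kettlebell Power starts after HIIT Circuit ends; HIIT Circuit is clear from here.
Stretch Advanced starts exactly when Kettlebell Power ends (back-to-back, no overlap); Kettlebell Power is clear from here.
Zumba Lab starts after Stretch Advanced ends; Stretch Advanced is clear from here.
Cardio 30 starts after Zumba Lab ends; Zumba Lab is clear from here.
Kettlebell 45 starts after Cardio 30 ends.

no conflicts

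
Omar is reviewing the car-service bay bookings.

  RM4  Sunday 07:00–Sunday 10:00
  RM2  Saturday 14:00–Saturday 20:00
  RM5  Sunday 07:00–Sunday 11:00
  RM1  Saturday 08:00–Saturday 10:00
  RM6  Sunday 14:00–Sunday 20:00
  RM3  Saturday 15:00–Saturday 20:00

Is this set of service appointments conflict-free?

No

Check each pair: they overlap iff neither finishes before the other starts.
Sorted by start: RM1, RM2, RM3, RM4, RM5, RM6.
RM2 starts after RM1 ends; RM1 is clear from here.
RM3 starts before RM2 ends → RM2 and RM3 overlap.
That's a conflict, so the schedule is not conflict-free.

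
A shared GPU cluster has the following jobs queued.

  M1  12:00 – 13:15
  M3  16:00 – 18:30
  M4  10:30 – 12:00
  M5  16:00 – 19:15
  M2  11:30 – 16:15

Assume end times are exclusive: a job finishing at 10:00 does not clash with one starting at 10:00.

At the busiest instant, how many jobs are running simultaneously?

Sweep the timeline, counting +1 at each start and −1 at each end (ends before starts at a tie):
10:30 start M4 → 1
11:30 start M2 → 2
12:00 end M4 → 1
12:00 start M1 → 2
13:15 end M1 → 1
16:00 start M3 → 2
16:00 start M5 → 3
16:15 end M2 → 2
18:30 end M3 → 1
19:15 end M5 → 0
Peak is 3, at 16:00 (M2, M3, M5).

3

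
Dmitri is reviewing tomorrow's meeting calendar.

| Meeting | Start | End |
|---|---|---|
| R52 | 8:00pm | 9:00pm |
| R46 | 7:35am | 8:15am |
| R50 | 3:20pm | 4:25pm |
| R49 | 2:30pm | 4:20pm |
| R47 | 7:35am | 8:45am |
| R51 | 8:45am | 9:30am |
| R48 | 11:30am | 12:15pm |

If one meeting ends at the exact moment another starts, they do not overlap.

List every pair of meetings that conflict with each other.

R46 & R47, R49 & R50

Two intervals overlap when each starts before the other ends.
Sorted by start: R46, R47, R51, R48, R49, R50, R52.
R47 starts before R46 ends → R46 and R47 overlap.
R51 starts after R46 ends, so nothing later overlaps R46 either.
R51 starts exactly when R47 ends (back-to-back, no overlap), so nothing later overlaps R47 either.
R48 starts after R51 ends, so nothing later overlaps R51 either.
R49 starts after R48 ends, so nothing later overlaps R48 either.
R50 starts before R49 ends → R49 and R50 overlap.
R52 starts after R49 ends.
R52 starts after R50 ends.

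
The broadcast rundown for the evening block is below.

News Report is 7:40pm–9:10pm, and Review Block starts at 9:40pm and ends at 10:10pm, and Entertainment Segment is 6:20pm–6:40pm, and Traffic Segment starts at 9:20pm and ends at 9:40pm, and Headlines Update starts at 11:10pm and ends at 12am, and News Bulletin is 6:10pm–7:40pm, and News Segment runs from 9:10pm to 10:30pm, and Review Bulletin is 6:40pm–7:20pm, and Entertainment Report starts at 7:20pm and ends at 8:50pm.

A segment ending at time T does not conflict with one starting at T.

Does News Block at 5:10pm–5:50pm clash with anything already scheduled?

No — it doesn't clash with anything

News Bulletin: starts 6:10pm at or after News Block ends 5:50pm → clear.
Entertainment Segment: starts 6:20pm at or after News Block ends 5:50pm → clear.
Review Bulletin: starts 6:40pm at or after News Block ends 5:50pm → clear.
Entertainment Report: starts 7:20pm at or after News Block ends 5:50pm → clear.
News Report: starts 7:40pm at or after News Block ends 5:50pm → clear.
News Segment: starts 9:10pm at or after News Block ends 5:50pm → clear.
Traffic Segment: starts 9:20pm at or after News Block ends 5:50pm → clear.
Review Block: starts 9:40pm at or after News Block ends 5:50pm → clear.
Headlines Update: starts 11:10pm at or after News Block ends 5:50pm → clear.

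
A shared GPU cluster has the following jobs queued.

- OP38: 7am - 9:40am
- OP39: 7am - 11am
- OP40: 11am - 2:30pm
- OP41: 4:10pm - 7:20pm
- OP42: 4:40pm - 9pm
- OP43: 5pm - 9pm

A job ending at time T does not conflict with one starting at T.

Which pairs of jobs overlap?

OP38 & OP39, OP41 & OP42, OP41 & OP43, OP42 & OP43

Check each pair: they overlap iff neither finishes before the other starts.
Sorted by start: OP38, OP39, OP40, OP41, OP42, OP43.
OP39 starts before OP38 ends → OP38 and OP39 overlap.
OP40 starts after OP38 ends, so OP38 has no further overlaps.
OP40 starts exactly when OP39 ends (back-to-back, no overlap), so OP39 has no further overlaps.
OP41 starts after OP40 ends, so OP40 has no further overlaps.
OP42 starts before OP41 ends → OP41 and OP42 overlap.
OP43 starts before OP41 ends → OP41 and OP43 overlap.
OP43 starts before OP42 ends → OP42 and OP43 overlap.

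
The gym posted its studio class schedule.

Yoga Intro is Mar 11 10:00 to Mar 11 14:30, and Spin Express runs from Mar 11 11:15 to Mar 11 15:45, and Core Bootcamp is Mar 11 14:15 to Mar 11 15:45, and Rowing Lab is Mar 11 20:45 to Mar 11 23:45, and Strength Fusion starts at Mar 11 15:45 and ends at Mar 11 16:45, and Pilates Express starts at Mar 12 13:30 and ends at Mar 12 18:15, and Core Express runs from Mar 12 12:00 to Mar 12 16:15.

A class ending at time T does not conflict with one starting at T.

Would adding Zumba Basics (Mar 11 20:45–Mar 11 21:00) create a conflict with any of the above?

Yes — it overlaps Rowing Lab

Yoga Intro: ends Mar 11 14:30 at or before Zumba Basics starts Mar 11 20:45 → clear.
Spin Express: ends Mar 11 15:45 at or before Zumba Basics starts Mar 11 20:45 → clear.
Core Bootcamp: ends Mar 11 15:45 at or before Zumba Basics starts Mar 11 20:45 → clear.
Strength Fusion: ends Mar 11 16:45 at or before Zumba Basics starts Mar 11 20:45 → clear.
Rowing Lab: starts Mar 11 20:45 before Zumba Basics ends Mar 11 21:00, and ends Mar 11 23:45 after Zumba Basics starts Mar 11 20:45 → overlap.
Core Express: starts Mar 12 12:00 at or after Zumba Basics ends Mar 11 21:00 → clear.
Pilates Express: starts Mar 12 13:30 at or after Zumba Basics ends Mar 11 21:00 → clear.
Zumba Basics overlaps Rowing Lab.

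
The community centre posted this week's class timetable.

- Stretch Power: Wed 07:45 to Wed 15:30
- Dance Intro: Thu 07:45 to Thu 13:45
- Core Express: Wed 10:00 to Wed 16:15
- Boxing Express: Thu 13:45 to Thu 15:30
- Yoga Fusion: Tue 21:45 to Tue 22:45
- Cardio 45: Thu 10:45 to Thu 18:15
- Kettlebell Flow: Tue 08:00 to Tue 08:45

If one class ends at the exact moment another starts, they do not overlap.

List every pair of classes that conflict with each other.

Boxing Express & Cardio 45, Cardio 45 & Dance Intro, Core Express & Stretch Power

Sorted by start: Kettlebell Flow, Yoga Fusion, Stretch Power, Core Express, Dance Intro, Cardio 45, Boxing Express.
Yoga Fusion starts after Kettlebell Flow ends — done with Kettlebell Flow.
Stretch Power starts after Yoga Fusion ends — done with Yoga Fusion.
Core Express starts before Stretch Power ends → Stretch Power and Core Express overlap.
Dance Intro starts after Stretch Power ends — done with Stretch Power.
Dance Intro starts after Core Express ends — done with Core Express.
Cardio 45 starts before Dance Intro ends → Dance Intro and Cardio 45 overlap.
Boxing Express starts exactly when Dance Intro ends (back-to-back, no overlap).
Boxing Express starts before Cardio 45 ends → Cardio 45 and Boxing Express overlap.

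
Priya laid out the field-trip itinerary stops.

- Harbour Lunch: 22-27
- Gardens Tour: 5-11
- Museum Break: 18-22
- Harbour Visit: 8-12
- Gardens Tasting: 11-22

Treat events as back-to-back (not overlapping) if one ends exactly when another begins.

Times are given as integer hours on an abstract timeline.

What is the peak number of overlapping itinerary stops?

Sweep the timeline, counting +1 at each start and −1 at each end (ends before starts at a tie):
5 start Gardens Tour → 1
8 start Harbour Visit → 2
11 end Gardens Tour → 1
11 start Gardens Tasting → 2
12 end Harbour Visit → 1
18 start Museum Break → 2
22 end Gardens Tasting → 1
22 end Museum Break → 0
22 start Harbour Lunch → 1
27 end Harbour Lunch → 0
Peak is 2, at 8 (Gardens Tour, Harbour Visit).

2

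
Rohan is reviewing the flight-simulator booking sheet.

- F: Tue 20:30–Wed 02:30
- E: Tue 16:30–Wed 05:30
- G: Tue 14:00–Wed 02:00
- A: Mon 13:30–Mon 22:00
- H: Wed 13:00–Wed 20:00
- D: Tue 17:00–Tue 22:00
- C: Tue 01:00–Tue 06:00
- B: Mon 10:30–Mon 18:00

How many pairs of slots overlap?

7

Two intervals overlap when each starts before the other ends.
Sorted by start: B, A, C, G, E, D, F, H.
A starts before B ends → B and A overlap.
C starts after B ends, so B has no further overlaps.
C starts after A ends, so A has no further overlaps.
G starts after C ends, so C has no further overlaps.
E starts before G ends → G and E overlap.
D starts before G ends → G and D overlap.
F starts before G ends → G and F overlap.
H starts after G ends.
D starts before E ends → E and D overlap.
F starts before E ends → E and F overlap.
H starts after E ends.
F starts before D ends → D and F overlap.
H starts after D ends.
H starts after F ends.
Overlapping pairs: A & B, D & E, D & F, D & G, E & F, E & G, F & G — 7 in total.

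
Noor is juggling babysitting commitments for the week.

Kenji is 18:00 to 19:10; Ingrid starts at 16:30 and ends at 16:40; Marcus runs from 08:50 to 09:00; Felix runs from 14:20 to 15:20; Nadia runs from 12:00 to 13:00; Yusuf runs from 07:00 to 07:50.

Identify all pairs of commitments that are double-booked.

no conflicts

Two intervals overlap when each starts before the other ends.
Sorted by start: Yusuf, Marcus, Nadia, Felix, Ingrid, Kenji.
Marcus starts after Yusuf ends, so nothing later overlaps Yusuf either.
Nadia starts after Marcus ends, so nothing later overlaps Marcus either.
Felix starts after Nadia ends, so nothing later overlaps Nadia either.
Ingrid starts after Felix ends, so nothing later overlaps Felix either.
Kenji starts after Ingrid ends.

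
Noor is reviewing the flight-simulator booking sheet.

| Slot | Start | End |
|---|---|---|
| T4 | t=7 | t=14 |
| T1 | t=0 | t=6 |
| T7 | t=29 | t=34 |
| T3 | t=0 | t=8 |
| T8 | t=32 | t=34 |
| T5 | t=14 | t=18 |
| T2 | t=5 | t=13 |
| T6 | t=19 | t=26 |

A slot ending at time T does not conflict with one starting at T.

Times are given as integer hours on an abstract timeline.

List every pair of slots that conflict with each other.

T1 & T2, T1 & T3, T2 & T3, T2 & T4, T3 & T4, T7 & T8

Sorted by start: T1, T3, T2, T4, T5, T6, T7, T8.
T3 starts before T1 ends → T1 and T3 overlap.
T2 starts before T1 ends → T1 and T2 overlap.
T4 starts after T1 ends, so T1 has no further overlaps.
T2 starts before T3 ends → T3 and T2 overlap.
T4 starts before T3 ends → T3 and T4 overlap.
T5 starts after T3 ends, so T3 has no further overlaps.
T4 starts before T2 ends → T2 and T4 overlap.
T5 starts after T2 ends, so T2 has no further overlaps.
T5 starts exactly when T4 ends (back-to-back, no overlap), so T4 has no further overlaps.
T6 starts after T5 ends, so T5 has no further overlaps.
T7 starts after T6 ends, so T6 has no further overlaps.
T8 starts before T7 ends → T7 and T8 overlap.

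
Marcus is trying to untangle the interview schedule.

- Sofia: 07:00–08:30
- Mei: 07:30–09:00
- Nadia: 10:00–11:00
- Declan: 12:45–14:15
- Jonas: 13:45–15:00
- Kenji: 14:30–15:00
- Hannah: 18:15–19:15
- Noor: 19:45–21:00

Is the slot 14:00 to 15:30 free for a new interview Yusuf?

No — it overlaps Declan, Jonas, Kenji

Sofia: ends 08:30 at or before Yusuf starts 14:00 → clear.
Mei: ends 09:00 at or before Yusuf starts 14:00 → clear.
Nadia: ends 11:00 at or before Yusuf starts 14:00 → clear.
Declan: starts 12:45 before Yusuf ends 15:30, and ends 14:15 after Yusuf starts 14:00 → overlap.
Jonas: starts 13:45 before Yusuf ends 15:30, and ends 15:00 after Yusuf starts 14:00 → overlap.
Kenji: starts 14:30 before Yusuf ends 15:30, and ends 15:00 after Yusuf starts 14:00 → overlap.
Hannah: starts 18:15 at or after Yusuf ends 15:30 → clear.
Noor: starts 19:45 at or after Yusuf ends 15:30 → clear.
Yusuf overlaps Declan, Jonas, Kenji.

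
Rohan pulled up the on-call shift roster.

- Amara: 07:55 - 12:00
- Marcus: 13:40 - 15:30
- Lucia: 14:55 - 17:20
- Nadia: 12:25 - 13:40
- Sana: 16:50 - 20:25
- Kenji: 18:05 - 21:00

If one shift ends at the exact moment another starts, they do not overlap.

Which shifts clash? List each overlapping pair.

Kenji & Sana, Lucia & Marcus, Lucia & Sana

Sorted by start: Amara, Nadia, Marcus, Lucia, Sana, Kenji.
Nadia starts after Amara ends; Amara is clear from here.
Marcus starts exactly when Nadia ends (back-to-back, no overlap); Nadia is clear from here.
Lucia starts before Marcus ends → Marcus and Lucia overlap.
Sana starts after Marcus ends; Marcus is clear from here.
Sana starts before Lucia ends → Lucia and Sana overlap.
Kenji starts after Lucia ends.
Kenji starts before Sana ends → Sana and Kenji overlap.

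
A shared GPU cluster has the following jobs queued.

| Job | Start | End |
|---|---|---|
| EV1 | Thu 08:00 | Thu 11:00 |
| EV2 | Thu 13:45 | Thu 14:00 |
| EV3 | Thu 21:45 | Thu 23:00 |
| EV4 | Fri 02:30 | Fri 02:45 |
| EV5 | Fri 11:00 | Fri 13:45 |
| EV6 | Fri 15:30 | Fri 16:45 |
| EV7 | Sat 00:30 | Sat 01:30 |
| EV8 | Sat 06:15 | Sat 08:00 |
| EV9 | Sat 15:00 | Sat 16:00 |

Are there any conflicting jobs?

No

Sorted by start: EV1, EV2, EV3, EV4, EV5, EV6, EV7, EV8, EV9.
EV2 starts after EV1 ends, so nothing later overlaps EV1 either.
EV3 starts after EV2 ends, so nothing later overlaps EV2 either.
EV4 starts after EV3 ends, so nothing later overlaps EV3 either.
EV5 starts after EV4 ends, so nothing later overlaps EV4 either.
EV6 starts after EV5 ends, so nothing later overlaps EV5 either.
EV7 starts after EV6 ends, so nothing later overlaps EV6 either.
EV8 starts after EV7 ends, so nothing later overlaps EV7 either.
EV9 starts after EV8 ends.
Every pair is clear; the schedule has no overlaps.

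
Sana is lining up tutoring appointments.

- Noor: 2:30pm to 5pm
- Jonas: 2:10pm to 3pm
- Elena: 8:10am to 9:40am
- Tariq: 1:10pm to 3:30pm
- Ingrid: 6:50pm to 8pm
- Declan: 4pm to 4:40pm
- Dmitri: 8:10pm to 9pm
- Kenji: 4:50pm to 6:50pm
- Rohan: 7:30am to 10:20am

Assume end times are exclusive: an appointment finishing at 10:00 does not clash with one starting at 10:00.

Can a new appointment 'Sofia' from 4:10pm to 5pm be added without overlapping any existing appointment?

No — it overlaps Declan, Kenji, Noor

Rohan: ends 10:20am at or before Sofia starts 4:10pm → clear.
Elena: ends 9:40am at or before Sofia starts 4:10pm → clear.
Tariq: ends 3:30pm at or before Sofia starts 4:10pm → clear.
Jonas: ends 3pm at or before Sofia starts 4:10pm → clear.
Noor: starts 2:30pm before Sofia ends 5pm, and ends 5pm after Sofia starts 4:10pm → overlap.
Declan: starts 4pm before Sofia ends 5pm, and ends 4:40pm after Sofia starts 4:10pm → overlap.
Kenji: starts 4:50pm before Sofia ends 5pm, and ends 6:50pm after Sofia starts 4:10pm → overlap.
Ingrid: starts 6:50pm at or after Sofia ends 5pm → clear.
Dmitri: starts 8:10pm at or after Sofia ends 5pm → clear.
Sofia overlaps Noor, Declan, Kenji.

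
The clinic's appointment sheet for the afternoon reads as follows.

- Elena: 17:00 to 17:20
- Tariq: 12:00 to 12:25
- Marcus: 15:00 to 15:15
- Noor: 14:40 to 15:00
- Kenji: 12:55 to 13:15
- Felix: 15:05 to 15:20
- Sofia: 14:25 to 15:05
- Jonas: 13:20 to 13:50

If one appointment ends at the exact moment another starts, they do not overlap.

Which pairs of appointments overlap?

Sorted by start: Tariq, Kenji, Jonas, Sofia, Noor, Marcus, Felix, Elena.
Kenji starts after Tariq ends; Tariq is clear from here.
Jonas starts after Kenji ends; Kenji is clear from here.
Sofia starts after Jonas ends; Jonas is clear from here.
Noor starts before Sofia ends → Sofia and Noor overlap.
Marcus starts before Sofia ends → Sofia and Marcus overlap.
Felix starts exactly when Sofia ends (back-to-back, no overlap); Sofia is clear from here.
Marcus starts exactly when Noor ends (back-to-back, no overlap); Noor is clear from here.
Felix starts before Marcus ends → Marcus and Felix overlap.
Elena starts after Marcus ends.
Elena starts after Felix ends.

Felix & Marcus, Marcus & Sofia, Noor & Sofia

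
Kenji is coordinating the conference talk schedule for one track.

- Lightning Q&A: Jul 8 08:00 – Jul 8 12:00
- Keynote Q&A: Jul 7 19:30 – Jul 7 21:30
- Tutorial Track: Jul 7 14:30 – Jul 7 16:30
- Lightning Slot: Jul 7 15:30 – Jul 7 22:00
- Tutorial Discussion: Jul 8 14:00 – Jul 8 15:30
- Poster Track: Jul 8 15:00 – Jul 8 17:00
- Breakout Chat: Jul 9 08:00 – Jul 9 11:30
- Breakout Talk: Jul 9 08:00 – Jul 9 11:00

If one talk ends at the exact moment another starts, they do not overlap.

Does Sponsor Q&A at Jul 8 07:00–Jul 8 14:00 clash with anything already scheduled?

Yes — it overlaps Lightning Q&A

Tutorial Track: ends Jul 7 16:30 at or before Sponsor Q&A starts Jul 8 07:00 → clear.
Lightning Slot: ends Jul 7 22:00 at or before Sponsor Q&A starts Jul 8 07:00 → clear.
Keynote Q&A: ends Jul 7 21:30 at or before Sponsor Q&A starts Jul 8 07:00 → clear.
Lightning Q&A: starts Jul 8 08:00 before Sponsor Q&A ends Jul 8 14:00, and ends Jul 8 12:00 after Sponsor Q&A starts Jul 8 07:00 → overlap.
Tutorial Discussion: starts Jul 8 14:00 at or after Sponsor Q&A ends Jul 8 14:00 → clear.
Poster Track: starts Jul 8 15:00 at or after Sponsor Q&A ends Jul 8 14:00 → clear.
Breakout Chat: starts Jul 9 08:00 at or after Sponsor Q&A ends Jul 8 14:00 → clear.
Breakout Talk: starts Jul 9 08:00 at or after Sponsor Q&A ends Jul 8 14:00 → clear.
Sponsor Q&A overlaps Lightning Q&A.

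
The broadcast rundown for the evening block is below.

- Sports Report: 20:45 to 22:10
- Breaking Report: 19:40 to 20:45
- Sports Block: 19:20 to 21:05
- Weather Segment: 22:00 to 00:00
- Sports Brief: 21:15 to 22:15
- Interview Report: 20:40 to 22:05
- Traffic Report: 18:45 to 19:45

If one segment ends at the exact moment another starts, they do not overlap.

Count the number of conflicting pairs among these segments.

12

Check each pair: they overlap iff neither finishes before the other starts.
Sorted by start: Traffic Report, Sports Block, Breaking Report, Interview Report, Sports Report, Sports Brief, Weather Segment.
Sports Block starts before Traffic Report ends → Traffic Report and Sports Block overlap.
Breaking Report starts before Traffic Report ends → Traffic Report and Breaking Report overlap.
Interview Report starts after Traffic Report ends; Traffic Report is clear from here.
Breaking Report starts before Sports Block ends → Sports Block and Breaking Report overlap.
Interview Report starts before Sports Block ends → Sports Block and Interview Report overlap.
Sports Report starts before Sports Block ends → Sports Block and Sports Report overlap.
Sports Brief starts after Sports Block ends; Sports Block is clear from here.
Interview Report starts before Breaking Report ends → Breaking Report and Interview Report overlap.
Sports Report starts exactly when Breaking Report ends (back-to-back, no overlap); Breaking Report is clear from here.
Sports Report starts before Interview Report ends → Interview Report and Sports Report overlap.
Sports Brief starts before Interview Report ends → Interview Report and Sports Brief overlap.
Weather Segment starts before Interview Report ends → Interview Report and Weather Segment overlap.
Sports Brief starts before Sports Report ends → Sports Report and Sports Brief overlap.
Weather Segment starts before Sports Report ends → Sports Report and Weather Segment overlap.
Weather Segment starts before Sports Brief ends → Sports Brief and Weather Segment overlap.
Overlapping pairs: Breaking Report & Interview Report, Breaking Report & Sports Block, Breaking Report & Traffic Report, Interview Report & Sports Block, Interview Report & Sports Brief, Interview Report & Sports Report, Interview Report & Weather Segment, Sports Block & Sports Report, Sports Block & Traffic Report, Sports Brief & Sports Report, Sports Brief & Weather Segment, Sports Report & Weather Segment — 12 in total.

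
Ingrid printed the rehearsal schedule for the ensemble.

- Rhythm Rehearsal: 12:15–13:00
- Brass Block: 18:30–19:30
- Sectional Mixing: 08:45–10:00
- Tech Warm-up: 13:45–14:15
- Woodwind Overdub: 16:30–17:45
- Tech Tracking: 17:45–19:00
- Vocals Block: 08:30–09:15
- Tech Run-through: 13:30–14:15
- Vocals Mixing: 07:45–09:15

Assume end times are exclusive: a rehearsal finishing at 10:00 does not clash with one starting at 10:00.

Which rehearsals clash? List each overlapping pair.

Sorted by start: Vocals Mixing, Vocals Block, Sectional Mixing, Rhythm Rehearsal, Tech Run-through, Tech Warm-up, Woodwind Overdub, Tech Tracking, Brass Block.
Vocals Block starts before Vocals Mixing ends → Vocals Mixing and Vocals Block overlap.
Sectional Mixing starts before Vocals Mixing ends → Vocals Mixing and Sectional Mixing overlap.
Rhythm Rehearsal starts after Vocals Mixing ends, so Vocals Mixing has no further overlaps.
Sectional Mixing starts before Vocals Block ends → Vocals Block and Sectional Mixing overlap.
Rhythm Rehearsal starts after Vocals Block ends, so Vocals Block has no further overlaps.
Rhythm Rehearsal starts after Sectional Mixing ends, so Sectional Mixing has no further overlaps.
Tech Run-through starts after Rhythm Rehearsal ends, so Rhythm Rehearsal has no further overlaps.
Tech Warm-up starts before Tech Run-through ends → Tech Run-through and Tech Warm-up overlap.
Woodwind Overdub starts after Tech Run-through ends, so Tech Run-through has no further overlaps.
Woodwind Overdub starts after Tech Warm-up ends, so Tech Warm-up has no further overlaps.
Tech Tracking starts exactly when Woodwind Overdub ends (back-to-back, no overlap), so Woodwind Overdub has no further overlaps.
Brass Block starts before Tech Tracking ends → Tech Tracking and Brass Block overlap.

Brass Block & Tech Tracking, Sectional Mixing & Vocals Block, Sectional Mixing & Vocals Mixing, Tech Run-through & Tech Warm-up, Vocals Block & Vocals Mixing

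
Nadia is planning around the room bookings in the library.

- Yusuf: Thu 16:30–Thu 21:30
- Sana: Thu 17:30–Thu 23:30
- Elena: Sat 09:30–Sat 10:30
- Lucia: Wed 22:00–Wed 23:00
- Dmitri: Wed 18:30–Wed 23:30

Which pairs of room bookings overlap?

Two intervals overlap when each starts before the other ends.
Sorted by start: Dmitri, Lucia, Yusuf, Sana, Elena.
Lucia starts before Dmitri ends → Dmitri and Lucia overlap.
Yusuf starts after Dmitri ends — done with Dmitri.
Yusuf starts after Lucia ends — done with Lucia.
Sana starts before Yusuf ends → Yusuf and Sana overlap.
Elena starts after Yusuf ends.
Elena starts after Sana ends.

Dmitri & Lucia, Sana & Yusuf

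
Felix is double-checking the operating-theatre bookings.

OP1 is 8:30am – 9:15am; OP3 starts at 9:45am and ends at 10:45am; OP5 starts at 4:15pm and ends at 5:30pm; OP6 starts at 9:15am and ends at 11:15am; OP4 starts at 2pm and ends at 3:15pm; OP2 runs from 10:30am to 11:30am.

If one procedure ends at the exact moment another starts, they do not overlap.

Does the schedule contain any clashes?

Yes

Sorted by start: OP1, OP6, OP3, OP2, OP4, OP5.
OP6 starts exactly when OP1 ends (back-to-back, no overlap); OP1 is clear from here.
OP3 starts before OP6 ends → OP6 and OP3 overlap.
That's a conflict, so the schedule is not conflict-free.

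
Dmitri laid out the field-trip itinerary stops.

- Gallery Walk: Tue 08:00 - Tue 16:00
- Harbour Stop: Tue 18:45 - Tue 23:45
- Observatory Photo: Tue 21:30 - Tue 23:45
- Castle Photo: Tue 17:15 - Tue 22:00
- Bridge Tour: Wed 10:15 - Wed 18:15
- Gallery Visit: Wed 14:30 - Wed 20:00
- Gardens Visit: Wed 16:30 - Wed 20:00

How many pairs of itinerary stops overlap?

6

Check each pair: they overlap iff neither finishes before the other starts.
Sorted by start: Gallery Walk, Castle Photo, Harbour Stop, Observatory Photo, Bridge Tour, Gallery Visit, Gardens Visit.
Castle Photo starts after Gallery Walk ends — done with Gallery Walk.
Harbour Stop starts before Castle Photo ends → Castle Photo and Harbour Stop overlap.
Observatory Photo starts before Castle Photo ends → Castle Photo and Observatory Photo overlap.
Bridge Tour starts after Castle Photo ends — done with Castle Photo.
Observatory Photo starts before Harbour Stop ends → Harbour Stop and Observatory Photo overlap.
Bridge Tour starts after Harbour Stop ends — done with Harbour Stop.
Bridge Tour starts after Observatory Photo ends — done with Observatory Photo.
Gallery Visit starts before Bridge Tour ends → Bridge Tour and Gallery Visit overlap.
Gardens Visit starts before Bridge Tour ends → Bridge Tour and Gardens Visit overlap.
Gardens Visit starts before Gallery Visit ends → Gallery Visit and Gardens Visit overlap.
Overlapping pairs: Bridge Tour & Gallery Visit, Bridge Tour & Gardens Visit, Castle Photo & Harbour Stop, Castle Photo & Observatory Photo, Gallery Visit & Gardens Visit, Harbour Stop & Observatory Photo — 6 in total.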